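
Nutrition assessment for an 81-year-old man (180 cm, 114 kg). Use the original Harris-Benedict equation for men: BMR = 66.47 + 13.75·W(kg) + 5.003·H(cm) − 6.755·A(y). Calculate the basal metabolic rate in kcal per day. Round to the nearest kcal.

1987 kcal per day

Harris-Benedict: BMR = 66.47 + 13.75(114) + 5.003(180) − 6.755(81) = 1987.355 kcal/day.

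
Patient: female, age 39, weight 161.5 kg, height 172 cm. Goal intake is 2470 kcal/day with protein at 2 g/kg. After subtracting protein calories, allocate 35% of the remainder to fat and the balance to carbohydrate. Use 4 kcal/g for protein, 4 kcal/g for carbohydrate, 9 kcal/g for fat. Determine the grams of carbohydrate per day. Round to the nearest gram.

191 g/day

Protein = 2 × 161.5 = 323 g → 323 × 4 = 1292 kcal.
Non-protein calories = 2470 − 1292 = 1178 kcal.
Fat: 35% × 1178 = 412.3 kcal; carbohydrate: 765.7 kcal.
Carbohydrate: 765.7 kcal ÷ 4 kcal/g = 191.425 g.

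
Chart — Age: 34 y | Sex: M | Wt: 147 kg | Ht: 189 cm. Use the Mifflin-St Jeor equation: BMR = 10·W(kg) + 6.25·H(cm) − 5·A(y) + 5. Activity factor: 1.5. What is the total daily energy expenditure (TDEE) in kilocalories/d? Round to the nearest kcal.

3729 kilocalories/d

Mifflin-St Jeor (male): BMR = 10(147) + 6.25(189) − 5(34) + 5 = 1470 + 1181.25 − 170 + 5 = 2486.25 kcal/day.
TEE = BMR × activity factor = 2486.25 × 1.5 = 3729.375 kcal/day.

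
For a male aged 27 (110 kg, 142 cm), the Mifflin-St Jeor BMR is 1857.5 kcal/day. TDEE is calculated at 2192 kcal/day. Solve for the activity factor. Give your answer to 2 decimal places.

Activity factor = TEE ÷ BMR = 2192 ÷ 1857.5 = 1.18.

1.18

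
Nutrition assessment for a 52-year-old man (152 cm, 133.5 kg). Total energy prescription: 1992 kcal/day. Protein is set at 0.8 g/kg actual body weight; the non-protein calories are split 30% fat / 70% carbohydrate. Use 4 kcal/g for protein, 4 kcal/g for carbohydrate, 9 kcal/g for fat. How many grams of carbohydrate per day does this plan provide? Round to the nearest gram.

Protein = 0.8 × 133.5 = 106.8 g → 106.8 × 4 = 427.2 kcal.
Non-protein calories = 1992 − 427.2 = 1564.8 kcal.
Fat: 30% × 1564.8 = 469.44 kcal; carbohydrate: 1095.36 kcal.
Carbohydrate: 1095.36 kcal ÷ 4 kcal/g = 273.84 g.

274 g/day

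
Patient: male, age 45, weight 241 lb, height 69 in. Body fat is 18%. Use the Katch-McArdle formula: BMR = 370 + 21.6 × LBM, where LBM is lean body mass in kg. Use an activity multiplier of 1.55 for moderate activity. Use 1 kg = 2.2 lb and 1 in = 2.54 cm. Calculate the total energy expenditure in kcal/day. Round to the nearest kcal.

3581 kcal/day

Convert to metric: weight = 241 ÷ 2.2 = 109.5455 kg; height = 69 × 2.54 = 175.26 cm.
LBM = 109.5455 × (1 − 0.18) = 89.8273 kg. Katch-McArdle: BMR = 370 + 21.6 × 89.8273 = 2310.2691 kcal/day.
TEE = BMR × activity factor = 2310.2691 × 1.55 = 3580.9171 kcal/day.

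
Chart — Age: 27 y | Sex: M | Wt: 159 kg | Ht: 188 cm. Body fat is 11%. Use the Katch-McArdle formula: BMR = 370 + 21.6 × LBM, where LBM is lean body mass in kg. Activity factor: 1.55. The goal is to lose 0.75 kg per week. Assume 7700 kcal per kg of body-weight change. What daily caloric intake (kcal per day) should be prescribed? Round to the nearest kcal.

LBM = 159 × (1 − 0.11) = 141.51 kg. Katch-McArdle: BMR = 370 + 21.6 × 141.51 = 3426.616 kcal/day.
TEE = 3426.616 × 1.55 = 5311.2548 kcal/day.
Required daily deficit = 0.75 × 7700 ÷ 7 = 825 kcal/day.
Target intake = 5311.2548 − 825 = 4486.2548 kcal/day.

4486 kcal per day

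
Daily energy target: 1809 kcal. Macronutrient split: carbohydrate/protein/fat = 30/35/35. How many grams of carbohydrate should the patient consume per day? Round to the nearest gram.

136 g/day

Carbohydrate energy = 30% × 1809 = 542.7 kcal.
At 4 kcal/g: 542.7 ÷ 4 = 135.675 g.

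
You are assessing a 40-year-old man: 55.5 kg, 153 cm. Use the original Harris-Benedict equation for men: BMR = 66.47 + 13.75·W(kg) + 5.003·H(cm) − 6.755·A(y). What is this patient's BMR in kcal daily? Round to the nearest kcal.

1325 kcal daily

Harris-Benedict: BMR = 66.47 + 13.75(55.5) + 5.003(153) − 6.755(40) = 1324.854 kcal/day.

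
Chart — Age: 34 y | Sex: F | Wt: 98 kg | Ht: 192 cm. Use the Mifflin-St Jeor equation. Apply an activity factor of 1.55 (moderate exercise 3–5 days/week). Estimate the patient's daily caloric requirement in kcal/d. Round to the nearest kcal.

Mifflin-St Jeor (female): BMR = 10(98) + 6.25(192) − 5(34) − 161 = 980 + 1200 − 170 − 161 = 1849 kcal/day.
TEE = BMR × activity factor = 1849 × 1.55 = 2865.95 kcal/day.

2866 kcal/d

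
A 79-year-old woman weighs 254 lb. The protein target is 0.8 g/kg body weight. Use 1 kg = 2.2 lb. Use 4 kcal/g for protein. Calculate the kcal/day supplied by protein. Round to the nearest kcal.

369 kcal/day

Weight in kg = 254 ÷ 2.2 = 115.4545 kg.
Protein = 0.8 g/kg × 115.4545 kg = 92.3636 g/day.
Protein energy = 92.3636 g × 4 kcal/g = 369.4545 kcal/day.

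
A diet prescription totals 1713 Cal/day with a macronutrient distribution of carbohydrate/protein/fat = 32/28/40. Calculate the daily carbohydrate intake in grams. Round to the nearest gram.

137 g/day

Carbohydrate energy = 32% × 1713 = 548.16 kcal.
At 4 kcal/g: 548.16 ÷ 4 = 137.04 g.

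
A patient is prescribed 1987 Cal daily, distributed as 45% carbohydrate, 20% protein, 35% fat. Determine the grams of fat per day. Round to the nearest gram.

77 g/day

Fat energy = 35% × 1987 = 695.45 kcal.
At 9 kcal/g: 695.45 ÷ 9 = 77.2722 g.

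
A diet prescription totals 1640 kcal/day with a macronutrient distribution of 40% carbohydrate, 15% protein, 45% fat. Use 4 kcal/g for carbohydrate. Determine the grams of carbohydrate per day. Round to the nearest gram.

Carbohydrate energy = 40% × 1640 = 656 kcal.
At 4 kcal/g: 656 ÷ 4 = 164 g.

164 g/day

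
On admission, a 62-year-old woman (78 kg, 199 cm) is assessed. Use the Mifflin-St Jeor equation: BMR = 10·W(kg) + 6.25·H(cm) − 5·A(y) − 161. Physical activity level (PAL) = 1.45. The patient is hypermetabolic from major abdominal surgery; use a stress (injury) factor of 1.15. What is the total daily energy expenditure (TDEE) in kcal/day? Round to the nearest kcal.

2589 kcal/day

Mifflin-St Jeor (female): BMR = 10(78) + 6.25(199) − 5(62) − 161 = 780 + 1243.75 − 310 − 161 = 1552.75 kcal/day.
TEE = BMR × activity factor = 1552.75 × 1.45 = 2251.4875 kcal/day.
Apply stress factor: 2251.4875 × 1.15 = 2589.2106 kcal/day.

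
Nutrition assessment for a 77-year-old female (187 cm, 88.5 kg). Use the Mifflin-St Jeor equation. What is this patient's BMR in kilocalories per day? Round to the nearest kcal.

1508 kilocalories per day

Mifflin-St Jeor (female): BMR = 10(88.5) + 6.25(187) − 5(77) − 161 = 885 + 1168.75 − 385 − 161 = 1507.75 kcal/day.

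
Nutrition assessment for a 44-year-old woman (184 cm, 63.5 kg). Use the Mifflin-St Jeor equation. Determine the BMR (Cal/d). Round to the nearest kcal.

Mifflin-St Jeor (female): BMR = 10(63.5) + 6.25(184) − 5(44) − 161 = 635 + 1150 − 220 − 161 = 1404 kcal/day.

1404 Cal/d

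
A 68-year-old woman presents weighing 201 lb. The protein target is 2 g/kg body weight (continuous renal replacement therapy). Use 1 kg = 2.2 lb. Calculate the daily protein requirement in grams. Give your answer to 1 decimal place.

Weight in kg = 201 ÷ 2.2 = 91.3636 kg.
Protein = 2 g/kg × 91.3636 kg = 182.7273 g/day.

182.7 g/day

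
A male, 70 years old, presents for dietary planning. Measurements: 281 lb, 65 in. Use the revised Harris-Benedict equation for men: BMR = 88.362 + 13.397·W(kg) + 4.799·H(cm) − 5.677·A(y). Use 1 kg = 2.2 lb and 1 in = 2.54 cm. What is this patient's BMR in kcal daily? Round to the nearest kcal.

2194 kcal daily

Convert to metric: weight = 281 ÷ 2.2 = 127.7273 kg; height = 65 × 2.54 = 165.1 cm.
Harris-Benedict: BMR = 88.362 + 13.397(127.7273) + 4.799(165.1) − 5.677(70) = 2194.4492 kcal/day.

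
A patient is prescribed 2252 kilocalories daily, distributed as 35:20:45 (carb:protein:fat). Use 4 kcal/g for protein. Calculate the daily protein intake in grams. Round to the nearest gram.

113 g/day

Protein energy = 20% × 2252 = 450.4 kcal.
At 4 kcal/g: 450.4 ÷ 4 = 112.6 g.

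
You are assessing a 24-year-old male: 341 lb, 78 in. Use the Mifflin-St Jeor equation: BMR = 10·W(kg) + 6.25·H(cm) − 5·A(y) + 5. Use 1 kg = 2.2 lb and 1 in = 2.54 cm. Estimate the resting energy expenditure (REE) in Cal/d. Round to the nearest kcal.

2673 Cal/d

Convert to metric: weight = 341 ÷ 2.2 = 155 kg; height = 78 × 2.54 = 198.12 cm.
Mifflin-St Jeor (male): BMR = 10(155) + 6.25(198.12) − 5(24) + 5 = 1550 + 1238.25 − 120 + 5 = 2673.25 kcal/day.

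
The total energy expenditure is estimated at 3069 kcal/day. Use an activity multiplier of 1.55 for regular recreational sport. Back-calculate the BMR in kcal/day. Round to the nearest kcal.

BMR = TEE ÷ activity factor = 3069 ÷ 1.55 = 1980 kcal/day.

1980 kcal/day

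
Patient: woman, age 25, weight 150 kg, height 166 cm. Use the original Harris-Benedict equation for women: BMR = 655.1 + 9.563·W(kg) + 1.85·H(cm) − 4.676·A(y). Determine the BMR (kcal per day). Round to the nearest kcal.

Harris-Benedict: BMR = 655.1 + 9.563(150) + 1.85(166) − 4.676(25) = 2279.75 kcal/day.

2280 kcal per day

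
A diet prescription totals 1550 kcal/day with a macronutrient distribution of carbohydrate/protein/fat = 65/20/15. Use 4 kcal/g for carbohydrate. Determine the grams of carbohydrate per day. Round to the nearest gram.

Carbohydrate energy = 65% × 1550 = 1007.5 kcal.
At 4 kcal/g: 1007.5 ÷ 4 = 251.875 g.

252 g/day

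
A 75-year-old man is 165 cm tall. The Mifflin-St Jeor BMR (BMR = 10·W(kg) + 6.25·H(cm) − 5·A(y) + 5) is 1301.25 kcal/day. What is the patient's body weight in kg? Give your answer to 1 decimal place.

64.0 kg

1301.25 = 10·W + 6.25(165) − 5(75) + 5
10·W = 1301.25 − 661.25 = 640, so W = 64 kg.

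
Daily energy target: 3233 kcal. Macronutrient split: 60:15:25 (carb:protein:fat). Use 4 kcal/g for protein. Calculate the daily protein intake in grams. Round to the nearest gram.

121 g/day

Protein energy = 15% × 3233 = 484.95 kcal.
At 4 kcal/g: 484.95 ÷ 4 = 121.2375 g.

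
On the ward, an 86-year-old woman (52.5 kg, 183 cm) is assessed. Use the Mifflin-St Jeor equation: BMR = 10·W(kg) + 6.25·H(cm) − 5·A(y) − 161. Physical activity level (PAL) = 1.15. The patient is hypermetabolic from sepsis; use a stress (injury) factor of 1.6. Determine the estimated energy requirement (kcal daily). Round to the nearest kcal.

Mifflin-St Jeor (female): BMR = 10(52.5) + 6.25(183) − 5(86) − 161 = 525 + 1143.75 − 430 − 161 = 1077.75 kcal/day.
TEE = BMR × activity factor = 1077.75 × 1.15 = 1239.4125 kcal/day.
Apply stress factor: 1239.4125 × 1.6 = 1983.06 kcal/day.

1983 kcal daily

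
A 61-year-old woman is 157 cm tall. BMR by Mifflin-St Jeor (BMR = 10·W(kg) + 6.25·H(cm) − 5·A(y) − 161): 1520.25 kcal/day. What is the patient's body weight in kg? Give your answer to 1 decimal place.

100.5 kg

1520.25 = 10·W + 6.25(157) − 5(61) − 161
10·W = 1520.25 − 515.25 = 1005, so W = 100.5 kg.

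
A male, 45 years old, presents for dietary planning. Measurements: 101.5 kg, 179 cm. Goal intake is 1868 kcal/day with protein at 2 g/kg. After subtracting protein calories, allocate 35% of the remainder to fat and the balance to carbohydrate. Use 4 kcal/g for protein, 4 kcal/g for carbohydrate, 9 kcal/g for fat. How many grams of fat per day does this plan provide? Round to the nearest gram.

Protein = 2 × 101.5 = 203 g → 203 × 4 = 812 kcal.
Non-protein calories = 1868 − 812 = 1056 kcal.
Fat: 35% × 1056 = 369.6 kcal; carbohydrate: 686.4 kcal.
Fat: 369.6 kcal ÷ 9 kcal/g = 41.0667 g.

41 g/day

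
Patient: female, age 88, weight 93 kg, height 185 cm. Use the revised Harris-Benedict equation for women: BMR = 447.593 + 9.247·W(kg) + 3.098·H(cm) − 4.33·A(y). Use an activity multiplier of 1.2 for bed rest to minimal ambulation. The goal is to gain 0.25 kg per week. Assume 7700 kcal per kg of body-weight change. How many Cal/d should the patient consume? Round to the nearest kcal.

Harris-Benedict: BMR = 447.593 + 9.247(93) + 3.098(185) − 4.33(88) = 1499.654 kcal/day.
TEE = 1499.654 × 1.2 = 1799.5848 kcal/day.
Required daily surplus = 0.25 × 7700 ÷ 7 = 275 kcal/day.
Target intake = 1799.5848 + 275 = 2074.5848 kcal/day.

2075 Cal/d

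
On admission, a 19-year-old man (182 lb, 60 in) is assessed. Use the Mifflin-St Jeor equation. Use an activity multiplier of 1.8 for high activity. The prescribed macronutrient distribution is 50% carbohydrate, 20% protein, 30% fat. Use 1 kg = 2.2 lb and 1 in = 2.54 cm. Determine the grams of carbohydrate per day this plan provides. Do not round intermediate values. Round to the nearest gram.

380 g/day

Convert to metric: weight = 182 ÷ 2.2 = 82.7273 kg; height = 60 × 2.54 = 152.4 cm.
Mifflin-St Jeor (male): BMR = 10(82.7273) + 6.25(152.4) − 5(19) + 5 = 827.2727 + 952.5 − 95 + 5 = 1689.7727 kcal/day.
TEE = 1689.7727 × 1.8 = 3041.5909 kcal/day.
Carbohydrate energy = 50% × 3041.5909 = 1520.7955 kcal.
Carbohydrate = 1520.7955 ÷ 4 kcal/g = 380.1989 g.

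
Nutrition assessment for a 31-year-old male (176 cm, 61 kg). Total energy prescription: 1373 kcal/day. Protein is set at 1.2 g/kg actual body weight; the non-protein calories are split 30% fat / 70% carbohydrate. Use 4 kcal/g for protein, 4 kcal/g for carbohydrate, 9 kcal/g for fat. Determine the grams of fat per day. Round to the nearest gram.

Protein = 1.2 × 61 = 73.2 g → 73.2 × 4 = 292.8 kcal.
Non-protein calories = 1373 − 292.8 = 1080.2 kcal.
Fat: 30% × 1080.2 = 324.06 kcal; carbohydrate: 756.14 kcal.
Fat: 324.06 kcal ÷ 9 kcal/g = 36.0067 g.

36 g/day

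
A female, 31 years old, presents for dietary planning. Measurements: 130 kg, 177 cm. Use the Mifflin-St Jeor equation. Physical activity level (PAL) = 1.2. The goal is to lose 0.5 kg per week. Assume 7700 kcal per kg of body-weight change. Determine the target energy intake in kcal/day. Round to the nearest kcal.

Mifflin-St Jeor (female): BMR = 10(130) + 6.25(177) − 5(31) − 161 = 1300 + 1106.25 − 155 − 161 = 2090.25 kcal/day.
TEE = 2090.25 × 1.2 = 2508.3 kcal/day.
Required daily deficit = 0.5 × 7700 ÷ 7 = 550 kcal/day.
Target intake = 2508.3 − 550 = 1958.3 kcal/day.

1958 kcal/day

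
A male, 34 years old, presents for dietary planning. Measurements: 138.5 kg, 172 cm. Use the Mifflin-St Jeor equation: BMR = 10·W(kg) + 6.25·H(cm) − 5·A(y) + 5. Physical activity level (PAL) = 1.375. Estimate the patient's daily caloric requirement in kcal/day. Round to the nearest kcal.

Mifflin-St Jeor (male): BMR = 10(138.5) + 6.25(172) − 5(34) + 5 = 1385 + 1075 − 170 + 5 = 2295 kcal/day.
TEE = BMR × activity factor = 2295 × 1.375 = 3155.625 kcal/day.

3156 kcal/day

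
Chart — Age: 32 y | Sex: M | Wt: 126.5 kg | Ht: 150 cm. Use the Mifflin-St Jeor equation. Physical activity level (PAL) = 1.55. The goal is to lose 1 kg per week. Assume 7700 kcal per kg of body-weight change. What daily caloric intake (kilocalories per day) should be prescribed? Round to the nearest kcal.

2074 kilocalories per day

Mifflin-St Jeor (male): BMR = 10(126.5) + 6.25(150) − 5(32) + 5 = 1265 + 937.5 − 160 + 5 = 2047.5 kcal/day.
TEE = 2047.5 × 1.55 = 3173.625 kcal/day.
Required daily deficit = 1 × 7700 ÷ 7 = 1100 kcal/day.
Target intake = 3173.625 − 1100 = 2073.625 kcal/day.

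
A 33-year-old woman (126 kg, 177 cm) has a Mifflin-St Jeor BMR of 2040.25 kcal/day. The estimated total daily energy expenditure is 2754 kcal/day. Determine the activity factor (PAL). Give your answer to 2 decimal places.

1.35

Activity factor = TEE ÷ BMR = 2754 ÷ 2040.25 = 1.35.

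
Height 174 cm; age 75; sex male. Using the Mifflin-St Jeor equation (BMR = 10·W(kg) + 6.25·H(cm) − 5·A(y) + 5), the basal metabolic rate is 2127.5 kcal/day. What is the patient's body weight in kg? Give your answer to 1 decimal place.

2127.5 = 10·W + 6.25(174) − 5(75) + 5
10·W = 2127.5 − 717.5 = 1410, so W = 141 kg.

141.0 kg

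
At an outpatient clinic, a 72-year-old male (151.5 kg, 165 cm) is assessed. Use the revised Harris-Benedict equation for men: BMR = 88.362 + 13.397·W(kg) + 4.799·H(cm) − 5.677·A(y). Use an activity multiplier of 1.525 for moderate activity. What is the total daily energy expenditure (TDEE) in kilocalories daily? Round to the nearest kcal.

3814 kilocalories daily

Harris-Benedict: BMR = 88.362 + 13.397(151.5) + 4.799(165) − 5.677(72) = 2501.0985 kcal/day.
TEE = BMR × activity factor = 2501.0985 × 1.525 = 3814.1752 kcal/day.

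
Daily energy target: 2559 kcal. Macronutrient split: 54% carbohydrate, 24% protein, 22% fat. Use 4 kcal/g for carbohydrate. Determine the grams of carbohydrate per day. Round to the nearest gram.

345 g/day

Carbohydrate energy = 54% × 2559 = 1381.86 kcal.
At 4 kcal/g: 1381.86 ÷ 4 = 345.465 g.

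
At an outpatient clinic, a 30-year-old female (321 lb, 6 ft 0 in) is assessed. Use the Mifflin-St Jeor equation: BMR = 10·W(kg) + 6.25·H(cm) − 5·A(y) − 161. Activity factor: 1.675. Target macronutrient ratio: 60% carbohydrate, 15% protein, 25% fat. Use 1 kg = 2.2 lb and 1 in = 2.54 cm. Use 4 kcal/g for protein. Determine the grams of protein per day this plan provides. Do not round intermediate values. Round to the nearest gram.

144 g/day

Convert to metric: weight = 321 ÷ 2.2 = 145.9091 kg; height = (6×12 + 0) × 2.54 = 72 × 2.54 = 182.88 cm.
Mifflin-St Jeor (female): BMR = 10(145.9091) + 6.25(182.88) − 5(30) − 161 = 1459.0909 + 1143 − 150 − 161 = 2291.0909 kcal/day.
TEE = 2291.0909 × 1.675 = 3837.5773 kcal/day.
Protein energy = 15% × 3837.5773 = 575.6366 kcal.
Protein = 575.6366 ÷ 4 kcal/g = 143.9091 g.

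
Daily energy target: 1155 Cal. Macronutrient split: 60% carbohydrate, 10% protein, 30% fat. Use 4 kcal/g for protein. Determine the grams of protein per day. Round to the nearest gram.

29 g/day

Protein energy = 10% × 1155 = 115.5 kcal.
At 4 kcal/g: 115.5 ÷ 4 = 28.875 g.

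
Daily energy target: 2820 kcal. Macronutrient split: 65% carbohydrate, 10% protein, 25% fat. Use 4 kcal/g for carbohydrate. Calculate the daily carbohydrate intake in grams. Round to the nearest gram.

458 g/day

Carbohydrate energy = 65% × 2820 = 1833 kcal.
At 4 kcal/g: 1833 ÷ 4 = 458.25 g.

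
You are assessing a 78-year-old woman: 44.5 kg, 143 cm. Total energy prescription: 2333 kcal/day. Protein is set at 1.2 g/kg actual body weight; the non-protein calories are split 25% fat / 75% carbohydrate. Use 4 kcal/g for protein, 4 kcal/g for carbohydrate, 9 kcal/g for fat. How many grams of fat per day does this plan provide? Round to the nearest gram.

59 g/day

Protein = 1.2 × 44.5 = 53.4 g → 53.4 × 4 = 213.6 kcal.
Non-protein calories = 2333 − 213.6 = 2119.4 kcal.
Fat: 25% × 2119.4 = 529.85 kcal; carbohydrate: 1589.55 kcal.
Fat: 529.85 kcal ÷ 9 kcal/g = 58.8722 g.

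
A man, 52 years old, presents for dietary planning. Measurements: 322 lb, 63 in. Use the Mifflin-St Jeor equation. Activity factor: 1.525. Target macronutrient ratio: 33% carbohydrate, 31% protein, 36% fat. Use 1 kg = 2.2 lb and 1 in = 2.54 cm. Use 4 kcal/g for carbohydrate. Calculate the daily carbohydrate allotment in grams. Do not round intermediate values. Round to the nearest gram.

278 g/day

Convert to metric: weight = 322 ÷ 2.2 = 146.3636 kg; height = 63 × 2.54 = 160.02 cm.
Mifflin-St Jeor (male): BMR = 10(146.3636) + 6.25(160.02) − 5(52) + 5 = 1463.6364 + 1000.125 − 260 + 5 = 2208.7614 kcal/day.
TEE = 2208.7614 × 1.525 = 3368.3611 kcal/day.
Carbohydrate energy = 33% × 3368.3611 = 1111.5592 kcal.
Carbohydrate = 1111.5592 ÷ 4 kcal/g = 277.8898 g.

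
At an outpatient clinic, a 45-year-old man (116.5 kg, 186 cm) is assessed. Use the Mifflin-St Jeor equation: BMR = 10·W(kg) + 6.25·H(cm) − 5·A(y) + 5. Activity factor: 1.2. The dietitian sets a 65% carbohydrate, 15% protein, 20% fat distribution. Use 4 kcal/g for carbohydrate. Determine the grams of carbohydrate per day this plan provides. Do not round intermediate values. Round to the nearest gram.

411 g/day

Mifflin-St Jeor (male): BMR = 10(116.5) + 6.25(186) − 5(45) + 5 = 1165 + 1162.5 − 225 + 5 = 2107.5 kcal/day.
TEE = 2107.5 × 1.2 = 2529 kcal/day.
Carbohydrate energy = 65% × 2529 = 1643.85 kcal.
Carbohydrate = 1643.85 ÷ 4 kcal/g = 410.9625 g.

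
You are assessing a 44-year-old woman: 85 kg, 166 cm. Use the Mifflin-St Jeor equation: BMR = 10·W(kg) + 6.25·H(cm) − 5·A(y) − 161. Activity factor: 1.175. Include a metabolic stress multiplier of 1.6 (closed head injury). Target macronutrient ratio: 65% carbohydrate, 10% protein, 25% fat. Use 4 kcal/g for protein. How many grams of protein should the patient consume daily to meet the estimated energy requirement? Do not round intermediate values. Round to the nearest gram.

Mifflin-St Jeor (female): BMR = 10(85) + 6.25(166) − 5(44) − 161 = 850 + 1037.5 − 220 − 161 = 1506.5 kcal/day.
TEE = 1506.5 × 1.175 = 1770.1375 kcal/day.
With stress factor 1.6: 1770.1375 × 1.6 = 2832.22 kcal/day.
Protein energy = 10% × 2832.22 = 283.222 kcal.
Protein = 283.222 ÷ 4 kcal/g = 70.8055 g.

71 g/day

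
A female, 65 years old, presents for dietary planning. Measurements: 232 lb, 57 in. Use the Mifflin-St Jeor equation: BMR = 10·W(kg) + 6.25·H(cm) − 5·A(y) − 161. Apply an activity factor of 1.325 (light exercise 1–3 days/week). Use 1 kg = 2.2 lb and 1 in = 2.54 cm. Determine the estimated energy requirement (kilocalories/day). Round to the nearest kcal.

1952 kilocalories/day

Convert to metric: weight = 232 ÷ 2.2 = 105.4545 kg; height = 57 × 2.54 = 144.78 cm.
Mifflin-St Jeor (female): BMR = 10(105.4545) + 6.25(144.78) − 5(65) − 161 = 1054.5455 + 904.875 − 325 − 161 = 1473.4205 kcal/day.
TEE = BMR × activity factor = 1473.4205 × 1.325 = 1952.2821 kcal/day.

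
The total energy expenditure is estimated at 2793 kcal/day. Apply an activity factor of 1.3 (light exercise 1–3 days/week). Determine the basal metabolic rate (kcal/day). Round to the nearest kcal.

BMR = TEE ÷ activity factor = 2793 ÷ 1.3 = 2148.4615 kcal/day.

2148 kcal/day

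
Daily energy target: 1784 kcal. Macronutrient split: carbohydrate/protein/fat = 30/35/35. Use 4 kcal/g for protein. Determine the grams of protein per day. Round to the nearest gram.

Protein energy = 35% × 1784 = 624.4 kcal.
At 4 kcal/g: 624.4 ÷ 4 = 156.1 g.

156 g/day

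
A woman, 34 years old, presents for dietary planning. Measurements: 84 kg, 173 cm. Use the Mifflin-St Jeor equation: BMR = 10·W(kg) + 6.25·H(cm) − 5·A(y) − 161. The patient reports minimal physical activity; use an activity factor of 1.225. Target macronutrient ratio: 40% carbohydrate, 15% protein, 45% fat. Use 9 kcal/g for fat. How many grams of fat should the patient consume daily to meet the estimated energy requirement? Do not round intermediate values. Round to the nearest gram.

97 g/day

Mifflin-St Jeor (female): BMR = 10(84) + 6.25(173) − 5(34) − 161 = 840 + 1081.25 − 170 − 161 = 1590.25 kcal/day.
TEE = 1590.25 × 1.225 = 1948.0563 kcal/day.
Fat energy = 45% × 1948.0563 = 876.6253 kcal.
Fat = 876.6253 ÷ 9 kcal/g = 97.4028 g.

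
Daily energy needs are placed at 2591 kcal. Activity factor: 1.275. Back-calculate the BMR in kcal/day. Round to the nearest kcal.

BMR = TEE ÷ activity factor = 2591 ÷ 1.275 = 2032.1569 kcal/day.

2032 kcal/day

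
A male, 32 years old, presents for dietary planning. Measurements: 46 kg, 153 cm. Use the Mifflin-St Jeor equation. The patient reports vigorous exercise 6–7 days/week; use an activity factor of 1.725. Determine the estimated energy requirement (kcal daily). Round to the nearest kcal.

2176 kcal daily

Mifflin-St Jeor (male): BMR = 10(46) + 6.25(153) − 5(32) + 5 = 460 + 956.25 − 160 + 5 = 1261.25 kcal/day.
TEE = BMR × activity factor = 1261.25 × 1.725 = 2175.6563 kcal/day.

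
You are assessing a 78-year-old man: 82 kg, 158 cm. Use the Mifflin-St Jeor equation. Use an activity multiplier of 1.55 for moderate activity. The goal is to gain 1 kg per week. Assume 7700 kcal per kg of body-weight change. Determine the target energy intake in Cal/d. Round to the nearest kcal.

3305 Cal/d

Mifflin-St Jeor (male): BMR = 10(82) + 6.25(158) − 5(78) + 5 = 820 + 987.5 − 390 + 5 = 1422.5 kcal/day.
TEE = 1422.5 × 1.55 = 2204.875 kcal/day.
Required daily surplus = 1 × 7700 ÷ 7 = 1100 kcal/day.
Target intake = 2204.875 + 1100 = 3304.875 kcal/day.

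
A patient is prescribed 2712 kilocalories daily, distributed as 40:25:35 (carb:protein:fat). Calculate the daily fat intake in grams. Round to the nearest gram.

105 g/day

Fat energy = 35% × 2712 = 949.2 kcal.
At 9 kcal/g: 949.2 ÷ 9 = 105.4667 g.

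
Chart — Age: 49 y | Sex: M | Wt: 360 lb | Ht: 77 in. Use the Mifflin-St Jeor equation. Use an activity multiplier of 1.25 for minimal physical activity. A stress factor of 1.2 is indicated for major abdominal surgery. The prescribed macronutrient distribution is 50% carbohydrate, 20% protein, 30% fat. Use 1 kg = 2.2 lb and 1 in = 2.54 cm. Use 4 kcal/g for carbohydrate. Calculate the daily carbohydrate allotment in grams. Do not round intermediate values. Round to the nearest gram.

Convert to metric: weight = 360 ÷ 2.2 = 163.6364 kg; height = 77 × 2.54 = 195.58 cm.
Mifflin-St Jeor (male): BMR = 10(163.6364) + 6.25(195.58) − 5(49) + 5 = 1636.3636 + 1222.375 − 245 + 5 = 2618.7386 kcal/day.
TEE = 2618.7386 × 1.25 = 3273.4233 kcal/day.
With stress factor 1.2: 3273.4233 × 1.2 = 3928.108 kcal/day.
Carbohydrate energy = 50% × 3928.108 = 1964.054 kcal.
Carbohydrate = 1964.054 ÷ 4 kcal/g = 491.0135 g.

491 g/day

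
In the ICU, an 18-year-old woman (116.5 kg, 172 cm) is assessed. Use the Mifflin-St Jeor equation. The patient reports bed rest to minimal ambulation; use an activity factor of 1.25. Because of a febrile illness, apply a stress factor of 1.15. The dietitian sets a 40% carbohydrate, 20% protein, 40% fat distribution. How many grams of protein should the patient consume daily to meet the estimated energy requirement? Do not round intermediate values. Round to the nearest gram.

143 g/day

Mifflin-St Jeor (female): BMR = 10(116.5) + 6.25(172) − 5(18) − 161 = 1165 + 1075 − 90 − 161 = 1989 kcal/day.
TEE = 1989 × 1.25 = 2486.25 kcal/day.
With stress factor 1.15: 2486.25 × 1.15 = 2859.1875 kcal/day.
Protein energy = 20% × 2859.1875 = 571.8375 kcal.
Protein = 571.8375 ÷ 4 kcal/g = 142.9594 g.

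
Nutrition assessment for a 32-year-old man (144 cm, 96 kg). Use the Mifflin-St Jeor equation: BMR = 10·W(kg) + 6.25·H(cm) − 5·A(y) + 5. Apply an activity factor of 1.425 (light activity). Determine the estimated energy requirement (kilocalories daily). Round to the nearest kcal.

Mifflin-St Jeor (male): BMR = 10(96) + 6.25(144) − 5(32) + 5 = 960 + 900 − 160 + 5 = 1705 kcal/day.
TEE = BMR × activity factor = 1705 × 1.425 = 2429.625 kcal/day.

2430 kilocalories daily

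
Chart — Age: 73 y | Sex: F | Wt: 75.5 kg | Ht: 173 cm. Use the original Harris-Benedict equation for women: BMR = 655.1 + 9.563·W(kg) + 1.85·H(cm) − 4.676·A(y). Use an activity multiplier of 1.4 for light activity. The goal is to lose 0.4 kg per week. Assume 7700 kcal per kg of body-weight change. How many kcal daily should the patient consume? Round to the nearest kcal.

Harris-Benedict: BMR = 655.1 + 9.563(75.5) + 1.85(173) − 4.676(73) = 1355.8085 kcal/day.
TEE = 1355.8085 × 1.4 = 1898.1319 kcal/day.
Required daily deficit = 0.4 × 7700 ÷ 7 = 440 kcal/day.
Target intake = 1898.1319 − 440 = 1458.1319 kcal/day.

1458 kcal daily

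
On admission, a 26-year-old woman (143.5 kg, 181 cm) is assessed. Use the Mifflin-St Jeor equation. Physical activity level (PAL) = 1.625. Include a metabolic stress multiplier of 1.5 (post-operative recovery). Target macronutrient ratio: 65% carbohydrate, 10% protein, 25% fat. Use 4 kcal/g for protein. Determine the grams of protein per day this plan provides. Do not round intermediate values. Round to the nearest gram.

139 g/day

Mifflin-St Jeor (female): BMR = 10(143.5) + 6.25(181) − 5(26) − 161 = 1435 + 1131.25 − 130 − 161 = 2275.25 kcal/day.
TEE = 2275.25 × 1.625 = 3697.2813 kcal/day.
With stress factor 1.5: 3697.2813 × 1.5 = 5545.9219 kcal/day.
Protein energy = 10% × 5545.9219 = 554.5922 kcal.
Protein = 554.5922 ÷ 4 kcal/g = 138.648 g.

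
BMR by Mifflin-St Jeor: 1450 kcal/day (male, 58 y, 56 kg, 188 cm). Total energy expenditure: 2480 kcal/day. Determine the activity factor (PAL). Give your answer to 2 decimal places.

1.71

Activity factor = TEE ÷ BMR = 2480 ÷ 1450 = 1.71.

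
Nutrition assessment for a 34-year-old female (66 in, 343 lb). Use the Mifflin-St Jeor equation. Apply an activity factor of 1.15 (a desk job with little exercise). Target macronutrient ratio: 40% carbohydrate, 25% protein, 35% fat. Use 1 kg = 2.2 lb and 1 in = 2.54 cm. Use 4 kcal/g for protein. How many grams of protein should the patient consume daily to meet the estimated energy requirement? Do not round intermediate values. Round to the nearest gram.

Convert to metric: weight = 343 ÷ 2.2 = 155.9091 kg; height = 66 × 2.54 = 167.64 cm.
Mifflin-St Jeor (female): BMR = 10(155.9091) + 6.25(167.64) − 5(34) − 161 = 1559.0909 + 1047.75 − 170 − 161 = 2275.8409 kcal/day.
TEE = 2275.8409 × 1.15 = 2617.217 kcal/day.
Protein energy = 25% × 2617.217 = 654.3043 kcal.
Protein = 654.3043 ÷ 4 kcal/g = 163.5761 g.

164 g/day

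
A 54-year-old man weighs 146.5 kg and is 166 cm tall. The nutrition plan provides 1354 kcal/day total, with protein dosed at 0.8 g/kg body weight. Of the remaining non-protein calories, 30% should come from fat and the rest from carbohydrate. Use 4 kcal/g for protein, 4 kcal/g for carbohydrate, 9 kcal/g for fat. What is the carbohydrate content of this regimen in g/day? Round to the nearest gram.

Protein = 0.8 × 146.5 = 117.2 g → 117.2 × 4 = 468.8 kcal.
Non-protein calories = 1354 − 468.8 = 885.2 kcal.
Fat: 30% × 885.2 = 265.56 kcal; carbohydrate: 619.64 kcal.
Carbohydrate: 619.64 kcal ÷ 4 kcal/g = 154.91 g.

155 g/day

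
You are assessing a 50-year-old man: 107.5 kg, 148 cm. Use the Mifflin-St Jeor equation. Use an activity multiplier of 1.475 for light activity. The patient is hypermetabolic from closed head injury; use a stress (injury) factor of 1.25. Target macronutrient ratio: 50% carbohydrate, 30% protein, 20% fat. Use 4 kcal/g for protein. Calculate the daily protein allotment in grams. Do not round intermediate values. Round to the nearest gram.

243 g/day

Mifflin-St Jeor (male): BMR = 10(107.5) + 6.25(148) − 5(50) + 5 = 1075 + 925 − 250 + 5 = 1755 kcal/day.
TEE = 1755 × 1.475 = 2588.625 kcal/day.
With stress factor 1.25: 2588.625 × 1.25 = 3235.7813 kcal/day.
Protein energy = 30% × 3235.7813 = 970.7344 kcal.
Protein = 970.7344 ÷ 4 kcal/g = 242.6836 g.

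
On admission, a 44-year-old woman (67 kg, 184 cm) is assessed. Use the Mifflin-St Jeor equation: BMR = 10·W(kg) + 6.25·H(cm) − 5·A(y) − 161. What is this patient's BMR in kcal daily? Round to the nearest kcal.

1439 kcal daily

Mifflin-St Jeor (female): BMR = 10(67) + 6.25(184) − 5(44) − 161 = 670 + 1150 − 220 − 161 = 1439 kcal/day.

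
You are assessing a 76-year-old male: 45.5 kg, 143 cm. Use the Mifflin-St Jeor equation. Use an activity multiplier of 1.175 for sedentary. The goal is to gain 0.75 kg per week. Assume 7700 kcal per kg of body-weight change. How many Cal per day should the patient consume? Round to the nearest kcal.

1969 Cal per day

Mifflin-St Jeor (male): BMR = 10(45.5) + 6.25(143) − 5(76) + 5 = 455 + 893.75 − 380 + 5 = 973.75 kcal/day.
TEE = 973.75 × 1.175 = 1144.1563 kcal/day.
Required daily surplus = 0.75 × 7700 ÷ 7 = 825 kcal/day.
Target intake = 1144.1563 + 825 = 1969.1563 kcal/day.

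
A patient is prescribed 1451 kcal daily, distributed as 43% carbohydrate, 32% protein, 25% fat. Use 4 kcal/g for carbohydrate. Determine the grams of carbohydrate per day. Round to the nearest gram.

156 g/day

Carbohydrate energy = 43% × 1451 = 623.93 kcal.
At 4 kcal/g: 623.93 ÷ 4 = 155.9825 g.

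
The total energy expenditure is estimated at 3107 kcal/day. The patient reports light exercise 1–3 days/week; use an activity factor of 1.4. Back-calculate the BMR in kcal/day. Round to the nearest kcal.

2219 kcal/day

BMR = TEE ÷ activity factor = 3107 ÷ 1.4 = 2219.2857 kcal/day.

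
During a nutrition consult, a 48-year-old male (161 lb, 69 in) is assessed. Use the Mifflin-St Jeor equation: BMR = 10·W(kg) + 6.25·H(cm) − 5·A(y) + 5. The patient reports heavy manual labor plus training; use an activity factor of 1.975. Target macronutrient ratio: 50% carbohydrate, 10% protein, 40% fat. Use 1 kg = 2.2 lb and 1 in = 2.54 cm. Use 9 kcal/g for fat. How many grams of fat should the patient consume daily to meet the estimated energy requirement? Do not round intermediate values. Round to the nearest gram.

140 g/day

Convert to metric: weight = 161 ÷ 2.2 = 73.1818 kg; height = 69 × 2.54 = 175.26 cm.
Mifflin-St Jeor (male): BMR = 10(73.1818) + 6.25(175.26) − 5(48) + 5 = 731.8182 + 1095.375 − 240 + 5 = 1592.1932 kcal/day.
TEE = 1592.1932 × 1.975 = 3144.5815 kcal/day.
Fat energy = 40% × 3144.5815 = 1257.8326 kcal.
Fat = 1257.8326 ÷ 9 kcal/g = 139.7592 g.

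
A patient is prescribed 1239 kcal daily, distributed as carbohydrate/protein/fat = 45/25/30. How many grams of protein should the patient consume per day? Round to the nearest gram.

Protein energy = 25% × 1239 = 309.75 kcal.
At 4 kcal/g: 309.75 ÷ 4 = 77.4375 g.

77 g/day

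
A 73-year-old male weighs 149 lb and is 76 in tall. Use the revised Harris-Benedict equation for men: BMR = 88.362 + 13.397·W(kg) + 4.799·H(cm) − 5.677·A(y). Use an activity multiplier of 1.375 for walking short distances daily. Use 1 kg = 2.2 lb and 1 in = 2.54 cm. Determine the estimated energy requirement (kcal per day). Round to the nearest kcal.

2073 kcal per day

Convert to metric: weight = 149 ÷ 2.2 = 67.7273 kg; height = 76 × 2.54 = 193.04 cm.
Harris-Benedict: BMR = 88.362 + 13.397(67.7273) + 4.799(193.04) − 5.677(73) = 1507.6822 kcal/day.
TEE = BMR × activity factor = 1507.6822 × 1.375 = 2073.0631 kcal/day.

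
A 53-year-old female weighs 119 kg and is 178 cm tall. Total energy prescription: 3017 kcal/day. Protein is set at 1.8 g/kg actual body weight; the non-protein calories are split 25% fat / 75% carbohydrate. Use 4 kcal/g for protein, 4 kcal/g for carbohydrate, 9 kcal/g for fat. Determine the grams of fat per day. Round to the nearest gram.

60 g/day

Protein = 1.8 × 119 = 214.2 g → 214.2 × 4 = 856.8 kcal.
Non-protein calories = 3017 − 856.8 = 2160.2 kcal.
Fat: 25% × 2160.2 = 540.05 kcal; carbohydrate: 1620.15 kcal.
Fat: 540.05 kcal ÷ 9 kcal/g = 60.0056 g.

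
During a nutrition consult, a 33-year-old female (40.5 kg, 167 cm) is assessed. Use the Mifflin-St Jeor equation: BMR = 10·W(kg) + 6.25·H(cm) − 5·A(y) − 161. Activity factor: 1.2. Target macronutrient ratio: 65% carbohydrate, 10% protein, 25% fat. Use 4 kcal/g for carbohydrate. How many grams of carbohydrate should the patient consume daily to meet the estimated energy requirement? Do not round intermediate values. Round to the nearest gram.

Mifflin-St Jeor (female): BMR = 10(40.5) + 6.25(167) − 5(33) − 161 = 405 + 1043.75 − 165 − 161 = 1122.75 kcal/day.
TEE = 1122.75 × 1.2 = 1347.3 kcal/day.
Carbohydrate energy = 65% × 1347.3 = 875.745 kcal.
Carbohydrate = 875.745 ÷ 4 kcal/g = 218.9363 g.

219 g/day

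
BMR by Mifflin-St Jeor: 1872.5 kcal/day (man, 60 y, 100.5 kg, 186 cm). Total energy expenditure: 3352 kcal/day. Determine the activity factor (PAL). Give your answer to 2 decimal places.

Activity factor = TEE ÷ BMR = 3352 ÷ 1872.5 = 1.79.

1.79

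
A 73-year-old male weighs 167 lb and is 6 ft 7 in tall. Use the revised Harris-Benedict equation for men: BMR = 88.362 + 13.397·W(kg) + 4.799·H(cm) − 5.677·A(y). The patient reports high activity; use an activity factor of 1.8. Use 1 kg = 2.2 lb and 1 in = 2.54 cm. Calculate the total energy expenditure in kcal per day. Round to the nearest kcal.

2977 kcal per day

Convert to metric: weight = 167 ÷ 2.2 = 75.9091 kg; height = (6×12 + 7) × 2.54 = 79 × 2.54 = 200.66 cm.
Harris-Benedict: BMR = 88.362 + 13.397(75.9091) + 4.799(200.66) − 5.677(73) = 1653.8624 kcal/day.
TEE = BMR × activity factor = 1653.8624 × 1.8 = 2976.9524 kcal/day.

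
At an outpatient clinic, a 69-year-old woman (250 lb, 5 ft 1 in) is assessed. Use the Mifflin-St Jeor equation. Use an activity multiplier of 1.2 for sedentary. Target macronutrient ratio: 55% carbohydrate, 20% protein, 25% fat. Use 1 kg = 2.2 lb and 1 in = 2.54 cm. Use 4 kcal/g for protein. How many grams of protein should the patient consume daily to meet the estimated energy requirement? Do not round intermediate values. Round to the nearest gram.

Convert to metric: weight = 250 ÷ 2.2 = 113.6364 kg; height = (5×12 + 1) × 2.54 = 61 × 2.54 = 154.94 cm.
Mifflin-St Jeor (female): BMR = 10(113.6364) + 6.25(154.94) − 5(69) − 161 = 1136.3636 + 968.375 − 345 − 161 = 1598.7386 kcal/day.
TEE = 1598.7386 × 1.2 = 1918.4864 kcal/day.
Protein energy = 20% × 1918.4864 = 383.6973 kcal.
Protein = 383.6973 ÷ 4 kcal/g = 95.9243 g.

96 g/day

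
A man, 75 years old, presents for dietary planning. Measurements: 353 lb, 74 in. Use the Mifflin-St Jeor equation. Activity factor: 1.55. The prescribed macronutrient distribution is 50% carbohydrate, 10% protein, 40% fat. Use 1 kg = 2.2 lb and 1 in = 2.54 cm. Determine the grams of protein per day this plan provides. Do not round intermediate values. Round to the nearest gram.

93 g/day

Convert to metric: weight = 353 ÷ 2.2 = 160.4545 kg; height = 74 × 2.54 = 187.96 cm.
Mifflin-St Jeor (male): BMR = 10(160.4545) + 6.25(187.96) − 5(75) + 5 = 1604.5455 + 1174.75 − 375 + 5 = 2409.2955 kcal/day.
TEE = 2409.2955 × 1.55 = 3734.408 kcal/day.
Protein energy = 10% × 3734.408 = 373.4408 kcal.
Protein = 373.4408 ÷ 4 kcal/g = 93.3602 g.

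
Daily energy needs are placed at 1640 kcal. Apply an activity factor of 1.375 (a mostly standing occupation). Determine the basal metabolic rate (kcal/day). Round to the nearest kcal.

BMR = TEE ÷ activity factor = 1640 ÷ 1.375 = 1192.7273 kcal/day.

1193 kcal/day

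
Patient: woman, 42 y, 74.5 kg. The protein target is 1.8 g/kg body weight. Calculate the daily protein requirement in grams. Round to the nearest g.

Protein = 1.8 g/kg × 74.5 kg = 134.1 g/day.

134 g/day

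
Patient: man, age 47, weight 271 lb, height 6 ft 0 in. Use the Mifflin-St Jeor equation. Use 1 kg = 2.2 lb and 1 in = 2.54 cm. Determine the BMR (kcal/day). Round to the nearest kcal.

Convert to metric: weight = 271 ÷ 2.2 = 123.1818 kg; height = (6×12 + 0) × 2.54 = 72 × 2.54 = 182.88 cm.
Mifflin-St Jeor (male): BMR = 10(123.1818) + 6.25(182.88) − 5(47) + 5 = 1231.8182 + 1143 − 235 + 5 = 2144.8182 kcal/day.

2145 kcal/day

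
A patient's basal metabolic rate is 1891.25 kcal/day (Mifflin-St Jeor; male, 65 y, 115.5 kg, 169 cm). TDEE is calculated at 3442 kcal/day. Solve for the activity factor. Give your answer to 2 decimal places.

Activity factor = TEE ÷ BMR = 3442 ÷ 1891.25 = 1.82.

1.82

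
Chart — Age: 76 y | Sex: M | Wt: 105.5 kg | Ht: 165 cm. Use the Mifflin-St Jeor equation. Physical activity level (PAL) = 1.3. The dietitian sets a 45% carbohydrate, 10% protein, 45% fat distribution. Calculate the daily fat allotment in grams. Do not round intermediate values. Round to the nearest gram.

Mifflin-St Jeor (male): BMR = 10(105.5) + 6.25(165) − 5(76) + 5 = 1055 + 1031.25 − 380 + 5 = 1711.25 kcal/day.
TEE = 1711.25 × 1.3 = 2224.625 kcal/day.
Fat energy = 45% × 2224.625 = 1001.0813 kcal.
Fat = 1001.0813 ÷ 9 kcal/g = 111.2313 g.

111 g/day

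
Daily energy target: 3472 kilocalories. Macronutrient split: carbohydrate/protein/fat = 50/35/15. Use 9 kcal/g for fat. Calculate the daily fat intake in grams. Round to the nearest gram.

Fat energy = 15% × 3472 = 520.8 kcal.
At 9 kcal/g: 520.8 ÷ 9 = 57.8667 g.

58 g/day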